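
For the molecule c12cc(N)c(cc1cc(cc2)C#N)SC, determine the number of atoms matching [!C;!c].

3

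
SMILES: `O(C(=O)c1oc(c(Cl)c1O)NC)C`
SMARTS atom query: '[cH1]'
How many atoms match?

The query [cH1] means: aromatic carbon bearing exactly one hydrogen.
Check the 13 heavy atoms by environment: 1× o (aromatic, H0) → no; 4× c (aromatic, H0) → no; 1× Cl (H0) → no; 1× O (H1) → no; 1× C (H0) → no; 2× O (H0) → no; 2× C (H3) → no; 1× N (H1) → no.
No environment satisfies the query, so 0 matching atoms.

0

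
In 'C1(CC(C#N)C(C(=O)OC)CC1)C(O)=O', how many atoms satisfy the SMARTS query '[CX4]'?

7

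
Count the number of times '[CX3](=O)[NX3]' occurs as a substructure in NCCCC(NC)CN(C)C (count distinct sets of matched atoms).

0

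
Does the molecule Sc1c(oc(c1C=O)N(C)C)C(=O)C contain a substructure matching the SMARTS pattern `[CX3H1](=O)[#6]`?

The pattern [CX3H1](=O)[#6] describes an sp2 carbon with one H, double-bonded to O and single-bonded to carbon — an aldehyde.
The molecule carries an aldehyde (-CHO), whose atoms satisfy every constraint of the query, so the pattern matches.

Yes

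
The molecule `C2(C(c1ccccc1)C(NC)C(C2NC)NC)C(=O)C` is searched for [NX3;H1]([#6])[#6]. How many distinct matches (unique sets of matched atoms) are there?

3

[NX3;H1]([#6])[#6] is the SMARTS for a secondary amine: a trivalent nitrogen with one H, bonded to two carbons.
The molecule carries 3 separate instances of an N-methylamino group (-NHCH3) meeting every constraint; each maps to a distinct set of atoms, giving 3 matches.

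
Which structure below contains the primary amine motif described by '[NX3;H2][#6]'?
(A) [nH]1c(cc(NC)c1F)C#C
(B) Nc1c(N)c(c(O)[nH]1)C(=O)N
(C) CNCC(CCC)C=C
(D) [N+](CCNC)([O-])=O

[NX3;H2][#6] describes a trivalent nitrogen with two H attached to carbon (a primary amine).
(A) has an N-methylamino group (-NHCH3) but the nitrogen bears two carbons and only one H (H1), not H2.
(B) contains a primary amino group (-NH2), which satisfies every atom and bond constraint.
(C) has an N-methylamino group (-NHCH3) but the nitrogen bears two carbons and only one H (H1), not H2.
(D) has a nitro group (-[N+](=O)[O-]) but the nitrogen is [N+] with no H, not NX3H2.
So the answer is (B).

B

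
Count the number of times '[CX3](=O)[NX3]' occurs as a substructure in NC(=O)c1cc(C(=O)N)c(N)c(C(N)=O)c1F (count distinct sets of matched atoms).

3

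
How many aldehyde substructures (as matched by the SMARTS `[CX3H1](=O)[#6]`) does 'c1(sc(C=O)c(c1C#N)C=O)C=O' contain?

3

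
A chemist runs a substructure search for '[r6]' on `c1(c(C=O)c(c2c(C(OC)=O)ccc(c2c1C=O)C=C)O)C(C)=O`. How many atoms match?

10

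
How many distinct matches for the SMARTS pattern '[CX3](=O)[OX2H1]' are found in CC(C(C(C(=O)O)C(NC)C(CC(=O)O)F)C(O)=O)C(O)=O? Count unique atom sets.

4

[CX3](=O)[OX2H1] is the SMARTS for a carboxylic acid: an sp2 carbon double-bonded to O and single-bonded to an -OH oxygen.
The molecule carries 4 separate instances of a carboxylic acid group (-C(=O)OH) meeting every constraint; each maps to a distinct set of atoms, giving 4 matches.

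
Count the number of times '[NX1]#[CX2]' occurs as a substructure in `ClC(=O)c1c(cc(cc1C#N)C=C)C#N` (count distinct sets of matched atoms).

2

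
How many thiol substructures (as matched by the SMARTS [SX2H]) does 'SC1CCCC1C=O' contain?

[SX2H] is the SMARTS for a thiol: an aliphatic sulfur with two connections, one being H.
Exactly one fragment in the molecule meets all constraints, giving 1 match.

1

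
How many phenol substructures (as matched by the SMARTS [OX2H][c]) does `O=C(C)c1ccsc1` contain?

[OX2H][c] is the SMARTS for a phenol: a hydroxyl oxygen attached to an aromatic carbon.
No fragment in the molecule satisfies every constraint, giving 0 matches.

0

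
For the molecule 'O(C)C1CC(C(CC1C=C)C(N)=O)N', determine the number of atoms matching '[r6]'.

6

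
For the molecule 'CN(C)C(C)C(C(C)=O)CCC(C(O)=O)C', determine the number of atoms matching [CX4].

The query [CX4] means: C with X4: aliphatic carbon with exactly 4 total connections (bonds + H).
Check the 16 heavy atoms by environment: 10× C (X4) → match; 2× C (X3) → no; 2× O (X1) → no; 1× O (X2) → no; 1× N (X3) → no.
That gives 10 matching atoms.

10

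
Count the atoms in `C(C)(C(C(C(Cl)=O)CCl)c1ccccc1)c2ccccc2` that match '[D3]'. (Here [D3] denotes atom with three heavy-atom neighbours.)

6

The query [D3] means: atom with exactly three heavy-atom neighbours.
Check the 21 heavy atoms by environment: 1× C (D1) → no; 4× C (D3) → match; 1× C (D2) → no; 2× Cl (D1) → no; 1× O (D1) → no; 2× c (aromatic, D3) → match; 10× c (aromatic, D2) → no.
Summing the matching environments: 4 + 2 = 6 matching atoms.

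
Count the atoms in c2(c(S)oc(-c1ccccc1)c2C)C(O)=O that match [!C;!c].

The query [!C;!c] means: neither aliphatic nor aromatic carbon — same as [!#6].
Check the 16 heavy atoms by environment: 1× o (aromatic) → match; 10× c (aromatic) → no; 2× C → no; 2× O → match; 1× S → match.
Summing the matching environments: 1 + 2 + 1 = 4 matching atoms.

4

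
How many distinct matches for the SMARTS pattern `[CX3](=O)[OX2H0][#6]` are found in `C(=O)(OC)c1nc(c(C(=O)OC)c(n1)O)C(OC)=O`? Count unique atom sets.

[CX3](=O)[OX2H0][#6] is the SMARTS for an ester: a carbonyl carbon bonded to an oxygen that is itself bonded to carbon (no H on that O).
The molecule carries 3 separate instances of a methyl-ester group (-C(=O)OCH3) meeting every constraint; each maps to a distinct set of atoms, giving 3 matches.

3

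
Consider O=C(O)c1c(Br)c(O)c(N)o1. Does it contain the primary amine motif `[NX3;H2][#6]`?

Yes

The pattern [NX3;H2][#6] describes a trivalent nitrogen with two H attached to carbon — a primary amine.
The molecule carries a primary amino group (-NH2), whose atoms satisfy every constraint of the query, so the pattern matches.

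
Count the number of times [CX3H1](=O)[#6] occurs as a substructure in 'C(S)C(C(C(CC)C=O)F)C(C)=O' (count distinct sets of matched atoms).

1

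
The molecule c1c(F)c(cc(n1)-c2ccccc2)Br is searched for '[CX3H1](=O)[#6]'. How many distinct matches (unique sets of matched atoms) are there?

0

[CX3H1](=O)[#6] is the SMARTS for an aldehyde: an sp2 carbon with one H, double-bonded to O and single-bonded to carbon.
No fragment in the molecule satisfies every constraint, giving 0 matches.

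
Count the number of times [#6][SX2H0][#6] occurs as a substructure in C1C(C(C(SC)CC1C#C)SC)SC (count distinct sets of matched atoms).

3

[#6][SX2H0][#6] is the SMARTS for a thioether: an aliphatic sulfur bridging two carbons with no H on the sulfur.
The molecule carries 3 separate instances of a methylthio ether (-SCH3) meeting every constraint; each maps to a distinct set of atoms, giving 3 matches.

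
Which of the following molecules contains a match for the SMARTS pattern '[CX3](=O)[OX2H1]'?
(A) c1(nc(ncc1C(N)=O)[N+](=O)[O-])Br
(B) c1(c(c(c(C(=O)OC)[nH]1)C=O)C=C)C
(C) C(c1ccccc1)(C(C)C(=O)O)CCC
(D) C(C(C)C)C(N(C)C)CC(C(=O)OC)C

[CX3](=O)[OX2H1] describes an sp2 carbon double-bonded to O and single-bonded to an -OH oxygen (a carboxylic acid).
(A) has a primary amide (-C(=O)NH2) but the carbonyl is bonded to N, not to an -OH oxygen.
(B) has a methyl-ester group (-C(=O)OCH3) but the singly-bonded O has no H (OX2H0, not OX2H1).
(C) contains a carboxylic acid group (-C(=O)OH), which satisfies every atom and bond constraint.
(D) has a methyl-ester group (-C(=O)OCH3) but the singly-bonded O has no H (OX2H0, not OX2H1).
So the answer is (C).

C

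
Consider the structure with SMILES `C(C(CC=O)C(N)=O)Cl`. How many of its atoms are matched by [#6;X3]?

2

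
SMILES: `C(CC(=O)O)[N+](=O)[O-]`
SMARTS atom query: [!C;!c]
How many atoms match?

5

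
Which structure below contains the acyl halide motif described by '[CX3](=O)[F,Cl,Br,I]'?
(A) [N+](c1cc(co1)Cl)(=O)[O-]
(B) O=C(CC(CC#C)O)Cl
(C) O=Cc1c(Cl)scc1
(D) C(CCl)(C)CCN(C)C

[CX3](=O)[F,Cl,Br,I] describes a carbonyl carbon bonded to a halogen (an acyl halide).
(A) has a chloro substituent but the Cl is not on a carbonyl carbon.
(B) contains an acyl chloride (-C(=O)Cl), which satisfies every atom and bond constraint.
(C) has a chloro substituent but the Cl is not on a carbonyl carbon.
(D) has a chloro substituent but the Cl is not on a carbonyl carbon.
So the answer is (B).

B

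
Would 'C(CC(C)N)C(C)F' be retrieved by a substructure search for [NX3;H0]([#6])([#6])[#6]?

The pattern [NX3;H0]([#6])([#6])[#6] describes a trivalent nitrogen with no H, bonded to three carbons — a tertiary amine.
The closest candidate here is a primary amino group (-NH2), but the nitrogen has H2, not H0 with three carbons. No other fragment satisfies the full query, so there is no match.

No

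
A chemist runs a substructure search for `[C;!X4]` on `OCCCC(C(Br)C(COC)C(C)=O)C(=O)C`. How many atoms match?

2

The query [C;!X4] means: aliphatic carbon that does not have four total connections.
Check the 17 heavy atoms by environment: 10× C (X4) → no; 2× O (X2) → no; 2× C (X3) → match; 2× O (X1) → no; 1× Br (X1) → no.
That gives 2 matching atoms.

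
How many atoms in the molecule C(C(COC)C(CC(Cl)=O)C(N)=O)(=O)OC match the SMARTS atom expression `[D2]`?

Check the 16 heavy atoms by environment: 2× C (D2) → match; 5× C (D3) → no; 3× O (D1) → no; 1× N (D1) → no; 2× O (D2) → match; 2× C (D1) → no; 1× Cl (D1) → no.
Summing the matching environments: 2 + 2 = 4 matching atoms.

4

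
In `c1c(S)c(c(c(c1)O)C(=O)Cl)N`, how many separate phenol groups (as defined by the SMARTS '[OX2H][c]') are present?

[OX2H][c] is the SMARTS for a phenol: a hydroxyl oxygen attached to an aromatic carbon.
Exactly one fragment in the molecule meets all constraints, giving 1 match.

1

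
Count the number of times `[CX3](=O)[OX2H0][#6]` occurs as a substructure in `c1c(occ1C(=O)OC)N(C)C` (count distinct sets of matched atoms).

1

[CX3](=O)[OX2H0][#6] is the SMARTS for an ester: a carbonyl carbon bonded to an oxygen that is itself bonded to carbon (no H on that O).
Exactly one fragment in the molecule meets all constraints, giving 1 match.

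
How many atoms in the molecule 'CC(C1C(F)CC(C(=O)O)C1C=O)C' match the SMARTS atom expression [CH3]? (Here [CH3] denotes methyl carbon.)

2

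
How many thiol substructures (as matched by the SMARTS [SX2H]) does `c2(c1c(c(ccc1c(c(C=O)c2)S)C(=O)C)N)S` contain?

[SX2H] is the SMARTS for a thiol: an aliphatic sulfur with two connections, one being H.
The molecule carries 2 separate instances of a thiol (-SH) meeting every constraint; each maps to a distinct set of atoms, giving 2 matches.

2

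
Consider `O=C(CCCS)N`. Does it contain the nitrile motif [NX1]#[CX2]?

No

The pattern [NX1]#[CX2] describes a nitrogen triple-bonded to a two-connected carbon — a nitrile.
The closest candidate here is a primary amide (-C(=O)NH2), but the nitrogen is NX3, not NX1. No other fragment satisfies the full query, so there is no match.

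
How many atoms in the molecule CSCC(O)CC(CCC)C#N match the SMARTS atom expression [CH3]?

Check the 12 heavy atoms by environment: 4× C (H2) → no; 2× C (H1) → no; 1× O (H1) → no; 1× S (H0) → no; 2× C (H3) → match; 1× C (H0) → no; 1× N (H0) → no.
That gives 2 matching atoms.

2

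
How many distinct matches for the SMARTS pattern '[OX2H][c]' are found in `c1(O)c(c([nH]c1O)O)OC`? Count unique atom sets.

3

[OX2H][c] is the SMARTS for a phenol: a hydroxyl oxygen attached to an aromatic carbon.
The molecule carries 3 separate instances of a hydroxyl group (-OH) meeting every constraint; each maps to a distinct set of atoms, giving 3 matches.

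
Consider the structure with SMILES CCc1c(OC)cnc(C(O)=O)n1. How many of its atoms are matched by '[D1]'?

The query [D1] means: atom with exactly one heavy-atom neighbour (degree 1).
Check the 13 heavy atoms by environment: 2× n (aromatic, D2) → no; 3× c (aromatic, D3) → no; 1× c (aromatic, D2) → no; 1× C (D2) → no; 2× C (D1) → match; 1× C (D3) → no; 2× O (D1) → match; 1× O (D2) → no.
Summing the matching environments: 2 + 2 = 4 matching atoms.

4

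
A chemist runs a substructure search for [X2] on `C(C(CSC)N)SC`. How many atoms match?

2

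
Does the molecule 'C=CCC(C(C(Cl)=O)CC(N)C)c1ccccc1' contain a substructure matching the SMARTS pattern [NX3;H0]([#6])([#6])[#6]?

The pattern [NX3;H0]([#6])([#6])[#6] describes a trivalent nitrogen with no H, bonded to three carbons — a tertiary amine.
The closest candidate here is a primary amino group (-NH2), but the nitrogen has H2, not H0 with three carbons. No other fragment satisfies the full query, so there is no match.

No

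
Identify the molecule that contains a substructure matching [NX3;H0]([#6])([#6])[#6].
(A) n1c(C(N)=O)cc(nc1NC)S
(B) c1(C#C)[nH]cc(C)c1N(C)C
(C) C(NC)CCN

B

[NX3;H0]([#6])([#6])[#6] describes a trivalent nitrogen with no H, bonded to three carbons (a tertiary amine).
(A) has a primary amide (-C(=O)NH2) but the amide nitrogen has H2 and only one carbon neighbour.
(B) contains a dimethylamino group (-N(CH3)2), which satisfies every atom and bond constraint.
(C) has a primary amino group (-NH2) but the nitrogen has H2, not H0 with three carbons.
So the answer is (B).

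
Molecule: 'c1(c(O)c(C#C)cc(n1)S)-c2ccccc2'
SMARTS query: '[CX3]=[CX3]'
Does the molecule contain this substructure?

The pattern [CX3]=[CX3] describes a non-aromatic C=C double bond between two sp2 carbons — an alkene.
The closest candidate here is an ethynyl group (-C#CH), but the C-C bond is a triple bond, not a double bond. No other fragment satisfies the full query, so there is no match.

No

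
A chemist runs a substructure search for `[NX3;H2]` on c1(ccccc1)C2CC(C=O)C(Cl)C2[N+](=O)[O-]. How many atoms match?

The query [NX3;H2] means: aliphatic N with 3 total connections, two of them H — an -NH2 nitrogen (amine or amide).
Check the 17 heavy atoms by environment: 4× C (H1, X4) → no; 1× C (H2, X4) → no; 1× N (charge +1, H0, X3) → no; 1× O (charge -1, H0, X1) → no; 2× O (H0, X1) → no; 1× c (aromatic, H0, X3) → no; 5× c (aromatic, H1, X3) → no; 1× Cl (H0, X1) → no; 1× C (H1, X3) → no.
No environment satisfies the query, so 0 matching atoms.

0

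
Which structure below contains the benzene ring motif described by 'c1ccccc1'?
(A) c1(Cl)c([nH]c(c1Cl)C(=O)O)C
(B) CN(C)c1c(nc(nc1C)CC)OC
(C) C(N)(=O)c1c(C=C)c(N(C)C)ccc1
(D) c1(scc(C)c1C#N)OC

C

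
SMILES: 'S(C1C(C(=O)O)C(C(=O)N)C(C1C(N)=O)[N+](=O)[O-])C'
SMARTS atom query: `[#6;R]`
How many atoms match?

5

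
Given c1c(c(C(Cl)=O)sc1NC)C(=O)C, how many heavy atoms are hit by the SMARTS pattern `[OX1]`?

2

Check the 13 heavy atoms by environment: 1× s (aromatic, X2) → no; 4× c (aromatic, X3) → no; 1× N (X3) → no; 2× C (X4) → no; 2× C (X3) → no; 2× O (X1) → match; 1× Cl (X1) → no.
That gives 2 matching atoms.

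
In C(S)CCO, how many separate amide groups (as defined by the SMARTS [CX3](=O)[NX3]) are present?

0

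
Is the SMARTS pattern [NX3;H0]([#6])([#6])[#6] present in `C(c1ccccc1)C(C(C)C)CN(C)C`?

Yes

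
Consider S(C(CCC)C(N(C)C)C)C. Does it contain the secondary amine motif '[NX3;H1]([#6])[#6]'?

The pattern [NX3;H1]([#6])[#6] describes a trivalent nitrogen with one H, bonded to two carbons — a secondary amine.
The closest candidate here is a dimethylamino group (-N(CH3)2), but the nitrogen has H0, not H1. No other fragment satisfies the full query, so there is no match.

No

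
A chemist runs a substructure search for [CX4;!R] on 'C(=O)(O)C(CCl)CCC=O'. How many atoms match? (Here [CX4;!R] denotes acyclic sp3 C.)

4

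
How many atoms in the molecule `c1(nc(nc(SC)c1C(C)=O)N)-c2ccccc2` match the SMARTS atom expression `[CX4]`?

2

The query [CX4] means: C with X4: aliphatic carbon with exactly 4 total connections (bonds + H).
Check the 18 heavy atoms by environment: 2× n (aromatic, X2) → no; 10× c (aromatic, X3) → no; 1× C (X3) → no; 1× O (X1) → no; 2× C (X4) → match; 1× N (X3) → no; 1× S (X2) → no.
That gives 2 matching atoms.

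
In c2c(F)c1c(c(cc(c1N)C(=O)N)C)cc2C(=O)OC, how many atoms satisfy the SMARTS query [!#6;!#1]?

Check the 20 heavy atoms by environment: 10× c (aromatic) → no; 4× C → no; 3× O → match; 1× F → match; 2× N → match.
Summing the matching environments: 3 + 1 + 2 = 6 matching atoms.

6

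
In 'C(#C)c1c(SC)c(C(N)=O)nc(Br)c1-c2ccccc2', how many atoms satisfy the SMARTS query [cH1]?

5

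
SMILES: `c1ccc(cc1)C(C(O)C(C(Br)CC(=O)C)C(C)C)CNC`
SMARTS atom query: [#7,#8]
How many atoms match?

3

The query [#7,#8] means: nitrogen or oxygen (comma = OR).
Check the 22 heavy atoms by environment: 12× C → no; 2× O → match; 1× Br → no; 6× c (aromatic) → no; 1× N → match.
Summing the matching environments: 2 + 1 = 3 matching atoms.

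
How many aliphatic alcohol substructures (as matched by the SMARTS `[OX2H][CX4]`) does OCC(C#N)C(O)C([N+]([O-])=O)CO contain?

3

[OX2H][CX4] is the SMARTS for an aliphatic alcohol: a hydroxyl oxygen bound to an sp3 (X4) carbon.
The molecule carries 3 separate instances of a hydroxyl group (-OH) meeting every constraint; each maps to a distinct set of atoms, giving 3 matches.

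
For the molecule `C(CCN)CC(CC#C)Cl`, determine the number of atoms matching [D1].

3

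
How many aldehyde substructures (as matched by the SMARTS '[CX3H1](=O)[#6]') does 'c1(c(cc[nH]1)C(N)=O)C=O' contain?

1

[CX3H1](=O)[#6] is the SMARTS for an aldehyde: an sp2 carbon with one H, double-bonded to O and single-bonded to carbon.
Exactly one fragment in the molecule meets all constraints, giving 1 match.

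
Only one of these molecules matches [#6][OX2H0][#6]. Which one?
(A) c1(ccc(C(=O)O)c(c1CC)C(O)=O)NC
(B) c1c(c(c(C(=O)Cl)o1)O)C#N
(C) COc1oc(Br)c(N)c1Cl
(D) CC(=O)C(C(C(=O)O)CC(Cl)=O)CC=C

[#6][OX2H0][#6] describes an aliphatic oxygen bridging two carbons with no H on the oxygen (an ether).
(A) has a carboxylic acid group (-C(=O)OH) but the -OH oxygen has H1; the =O is OX1, not OX2.
(B) has a hydroxyl group (-OH) but the oxygen has H1, not H0 bridging two carbons.
(C) contains a methoxy ether (-OCH3), which satisfies every atom and bond constraint.
(D) has a carboxylic acid group (-C(=O)OH) but the -OH oxygen has H1; the =O is OX1, not OX2.
So the answer is (C).

C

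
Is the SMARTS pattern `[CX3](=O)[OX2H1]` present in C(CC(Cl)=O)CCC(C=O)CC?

The pattern [CX3](=O)[OX2H1] describes an sp2 carbon double-bonded to O and single-bonded to an -OH oxygen — a carboxylic acid.
The closest candidate here is an aldehyde (-CHO), but there is no singly-bonded oxygen on the carbonyl carbon. No other fragment satisfies the full query, so there is no match.

No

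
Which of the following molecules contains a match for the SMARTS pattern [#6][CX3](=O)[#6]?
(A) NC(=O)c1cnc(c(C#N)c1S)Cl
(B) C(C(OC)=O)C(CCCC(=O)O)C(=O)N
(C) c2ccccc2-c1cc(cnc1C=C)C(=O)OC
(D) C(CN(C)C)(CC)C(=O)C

[#6][CX3](=O)[#6] describes a carbonyl carbon (no H) flanked by two carbons (a ketone).
(A) has a primary amide (-C(=O)NH2) but one neighbour of the carbonyl carbon is N, not C.
(B) has a methyl-ester group (-C(=O)OCH3) but one neighbour of the carbonyl carbon is O, not C.
(C) has a methyl-ester group (-C(=O)OCH3) but one neighbour of the carbonyl carbon is O, not C.
(D) contains an acetyl/ketone group (-C(=O)CH3), which satisfies every atom and bond constraint.
So the answer is (D).

D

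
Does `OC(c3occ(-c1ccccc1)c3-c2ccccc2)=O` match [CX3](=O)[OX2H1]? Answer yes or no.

Yes

The pattern [CX3](=O)[OX2H1] describes an sp2 carbon double-bonded to O and single-bonded to an -OH oxygen — a carboxylic acid.
The molecule carries a carboxylic acid group (-C(=O)OH), whose atoms satisfy every constraint of the query, so the pattern matches.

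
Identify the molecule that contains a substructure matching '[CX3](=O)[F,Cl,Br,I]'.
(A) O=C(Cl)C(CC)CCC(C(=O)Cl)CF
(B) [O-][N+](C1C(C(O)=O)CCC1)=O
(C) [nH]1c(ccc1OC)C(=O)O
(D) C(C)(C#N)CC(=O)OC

A

[CX3](=O)[F,Cl,Br,I] describes a carbonyl carbon bonded to a halogen (an acyl halide).
(A) contains an acyl chloride (-C(=O)Cl), which satisfies every atom and bond constraint.
(B) has a carboxylic acid group (-C(=O)OH) but the carbonyl is bonded to -OH, not to a halogen.
(C) has a carboxylic acid group (-C(=O)OH) but the carbonyl is bonded to -OH, not to a halogen.
(D) has a methyl-ester group (-C(=O)OCH3) but the carbonyl is bonded to -O-C, not to a halogen.
So the answer is (A).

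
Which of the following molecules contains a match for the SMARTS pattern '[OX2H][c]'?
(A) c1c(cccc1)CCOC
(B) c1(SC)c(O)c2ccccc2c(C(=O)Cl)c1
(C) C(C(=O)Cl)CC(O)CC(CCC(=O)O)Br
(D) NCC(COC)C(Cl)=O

B

[OX2H][c] describes a hydroxyl oxygen attached to an aromatic carbon (a phenol).
(A) has a methoxy ether (-OCH3) but the oxygen has H0, not H1.
(B) contains a hydroxyl group (-OH), which satisfies every atom and bond constraint.
(C) has a hydroxyl group (-OH) but the -OH is on an aliphatic carbon, not an aromatic c.
(D) has a methoxy ether (-OCH3) but the oxygen has H0, not H1.
So the answer is (B).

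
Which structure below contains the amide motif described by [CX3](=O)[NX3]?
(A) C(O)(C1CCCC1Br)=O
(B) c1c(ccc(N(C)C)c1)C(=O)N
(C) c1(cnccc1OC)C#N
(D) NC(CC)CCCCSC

B

[CX3](=O)[NX3] describes a carbonyl carbon bonded to a trivalent nitrogen (an amide).
(A) has a carboxylic acid group (-C(=O)OH) but the carbonyl is bonded to O, not to an NX3 nitrogen.
(B) contains a primary amide (-C(=O)NH2), which satisfies every atom and bond constraint.
(C) has a nitrile (-C#N) but the nitrile N is NX1 (triple-bonded), not NX3.
(D) has a primary amino group (-NH2) but the -NH2 is not attached to a carbonyl carbon.
So the answer is (B).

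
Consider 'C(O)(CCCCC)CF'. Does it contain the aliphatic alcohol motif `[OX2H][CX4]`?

Yes

The pattern [OX2H][CX4] describes a hydroxyl oxygen bound to an sp3 (X4) carbon — an aliphatic alcohol.
The molecule carries a hydroxyl group (-OH), whose atoms satisfy every constraint of the query, so the pattern matches.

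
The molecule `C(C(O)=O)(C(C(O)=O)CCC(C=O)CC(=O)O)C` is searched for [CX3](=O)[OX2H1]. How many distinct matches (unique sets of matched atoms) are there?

3

[CX3](=O)[OX2H1] is the SMARTS for a carboxylic acid: an sp2 carbon double-bonded to O and single-bonded to an -OH oxygen.
The molecule carries 3 separate instances of a carboxylic acid group (-C(=O)OH) meeting every constraint; each maps to a distinct set of atoms, giving 3 matches.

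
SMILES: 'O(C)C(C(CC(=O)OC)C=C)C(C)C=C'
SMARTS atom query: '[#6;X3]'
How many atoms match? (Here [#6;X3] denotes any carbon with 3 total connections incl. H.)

Check the 15 heavy atoms by environment: 7× C (X4) → no; 5× C (X3) → match; 1× O (X1) → no; 2× O (X2) → no.
That gives 5 matching atoms.

5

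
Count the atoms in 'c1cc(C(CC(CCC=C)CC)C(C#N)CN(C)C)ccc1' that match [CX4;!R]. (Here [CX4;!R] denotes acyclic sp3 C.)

11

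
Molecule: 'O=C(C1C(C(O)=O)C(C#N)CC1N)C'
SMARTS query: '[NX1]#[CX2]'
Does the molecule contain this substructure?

The pattern [NX1]#[CX2] describes a nitrogen triple-bonded to a two-connected carbon — a nitrile.
The molecule carries a nitrile (-C#N), whose atoms satisfy every constraint of the query, so the pattern matches.

Yes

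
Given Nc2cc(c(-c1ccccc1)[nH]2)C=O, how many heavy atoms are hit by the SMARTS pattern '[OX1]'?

1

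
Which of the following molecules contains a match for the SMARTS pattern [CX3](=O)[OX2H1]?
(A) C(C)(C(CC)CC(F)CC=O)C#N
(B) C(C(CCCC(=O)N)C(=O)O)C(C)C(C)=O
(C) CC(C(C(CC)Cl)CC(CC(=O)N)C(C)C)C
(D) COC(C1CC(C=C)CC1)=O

B

[CX3](=O)[OX2H1] describes an sp2 carbon double-bonded to O and single-bonded to an -OH oxygen (a carboxylic acid).
(A) has an aldehyde (-CHO) but there is no singly-bonded oxygen on the carbonyl carbon.
(B) contains a carboxylic acid group (-C(=O)OH), which satisfies every atom and bond constraint.
(C) has a primary amide (-C(=O)NH2) but the carbonyl is bonded to N, not to an -OH oxygen.
(D) has a methyl-ester group (-C(=O)OCH3) but the singly-bonded O has no H (OX2H0, not OX2H1).
So the answer is (B).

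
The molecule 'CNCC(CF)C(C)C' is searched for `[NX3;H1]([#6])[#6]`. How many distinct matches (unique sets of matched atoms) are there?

[NX3;H1]([#6])[#6] is the SMARTS for a secondary amine: a trivalent nitrogen with one H, bonded to two carbons.
Exactly one fragment in the molecule meets all constraints, giving 1 match.

1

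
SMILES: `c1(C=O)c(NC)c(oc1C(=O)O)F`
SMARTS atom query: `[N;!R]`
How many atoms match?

The query [N;!R] means: aliphatic nitrogen not in a ring.
Check the 13 heavy atoms by environment: 1× o (aromatic, in 5-ring) → no; 4× c (aromatic, in 5-ring) → no; 3× C (acyclic) → no; 3× O (acyclic) → no; 1× N (acyclic) → match; 1× F (acyclic) → no.
That gives 1 matching atom.

1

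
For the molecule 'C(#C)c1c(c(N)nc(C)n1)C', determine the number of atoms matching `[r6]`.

6

The query [r6] means: r6 matches atoms in a six-membered ring.
Check the 11 heavy atoms by environment: 2× n (aromatic, in 6-ring) → match; 4× c (aromatic, in 6-ring) → match; 4× C (acyclic) → no; 1× N (acyclic) → no.
Summing the matching environments: 2 + 4 = 6 matching atoms.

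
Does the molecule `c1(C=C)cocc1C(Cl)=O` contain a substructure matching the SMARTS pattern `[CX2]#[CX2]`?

No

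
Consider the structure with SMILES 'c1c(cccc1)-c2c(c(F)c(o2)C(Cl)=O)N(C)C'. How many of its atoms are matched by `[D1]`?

5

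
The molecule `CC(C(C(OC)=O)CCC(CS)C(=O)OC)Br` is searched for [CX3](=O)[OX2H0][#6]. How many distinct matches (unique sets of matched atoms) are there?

2

[CX3](=O)[OX2H0][#6] is the SMARTS for an ester: a carbonyl carbon bonded to an oxygen that is itself bonded to carbon (no H on that O).
The molecule carries 2 separate instances of a methyl-ester group (-C(=O)OCH3) meeting every constraint; each maps to a distinct set of atoms, giving 2 matches.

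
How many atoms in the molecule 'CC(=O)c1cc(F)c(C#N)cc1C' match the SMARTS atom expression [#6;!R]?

Check the 13 heavy atoms by environment: 6× c (aromatic, in 6-ring) → no; 4× C (acyclic) → match; 1× N (acyclic) → no; 1× O (acyclic) → no; 1× F (acyclic) → no.
That gives 4 matching atoms.

4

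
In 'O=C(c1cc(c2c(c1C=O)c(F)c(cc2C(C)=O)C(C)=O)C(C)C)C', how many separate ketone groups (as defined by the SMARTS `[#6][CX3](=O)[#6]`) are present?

3

[#6][CX3](=O)[#6] is the SMARTS for a ketone: a carbonyl carbon (no H) flanked by two carbons.
The molecule carries 3 separate instances of an acetyl/ketone group (-C(=O)CH3) meeting every constraint; each maps to a distinct set of atoms, giving 3 matches.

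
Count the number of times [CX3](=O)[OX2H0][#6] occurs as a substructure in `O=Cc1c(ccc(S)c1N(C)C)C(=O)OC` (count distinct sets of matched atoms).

1

[CX3](=O)[OX2H0][#6] is the SMARTS for an ester: a carbonyl carbon bonded to an oxygen that is itself bonded to carbon (no H on that O).
Exactly one fragment in the molecule meets all constraints, giving 1 match.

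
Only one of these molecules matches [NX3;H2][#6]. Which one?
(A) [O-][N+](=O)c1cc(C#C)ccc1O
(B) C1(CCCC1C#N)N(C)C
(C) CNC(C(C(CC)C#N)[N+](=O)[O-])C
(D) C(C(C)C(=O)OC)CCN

[NX3;H2][#6] describes a trivalent nitrogen with two H attached to carbon (a primary amine).
(A) has a nitro group (-[N+](=O)[O-]) but the nitrogen is [N+] with no H, not NX3H2.
(B) has a dimethylamino group (-N(CH3)2) but the nitrogen has H0, not H2.
(C) has a nitrile (-C#N) but the nitrogen is NX1 (triple-bonded), not NX3 with two H.
(D) contains a primary amino group (-NH2), which satisfies every atom and bond constraint.
So the answer is (D).

D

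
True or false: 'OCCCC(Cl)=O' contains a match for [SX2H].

False

The pattern [SX2H] describes an aliphatic sulfur with two connections, one being H — a thiol.
The closest candidate here is a hydroxyl group (-OH), but it is an -OH, not an -SH. No other fragment satisfies the full query, so there is no match.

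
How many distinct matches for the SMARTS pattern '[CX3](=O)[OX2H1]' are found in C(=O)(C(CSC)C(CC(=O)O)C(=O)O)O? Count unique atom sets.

3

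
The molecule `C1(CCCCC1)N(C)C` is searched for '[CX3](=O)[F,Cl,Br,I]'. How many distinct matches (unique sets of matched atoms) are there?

0

[CX3](=O)[F,Cl,Br,I] is the SMARTS for an acyl halide: a carbonyl carbon bonded to a halogen.
No fragment in the molecule satisfies every constraint, giving 0 matches.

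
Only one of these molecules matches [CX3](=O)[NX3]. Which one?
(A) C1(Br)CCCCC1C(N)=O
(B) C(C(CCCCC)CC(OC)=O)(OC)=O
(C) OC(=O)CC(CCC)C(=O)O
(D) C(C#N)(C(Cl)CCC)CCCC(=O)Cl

[CX3](=O)[NX3] describes a carbonyl carbon bonded to a trivalent nitrogen (an amide).
(A) contains a primary amide (-C(=O)NH2), which satisfies every atom and bond constraint.
(B) has a methyl-ester group (-C(=O)OCH3) but the carbonyl is bonded to O, not to an NX3 nitrogen.
(C) has a carboxylic acid group (-C(=O)OH) but the carbonyl is bonded to O, not to an NX3 nitrogen.
(D) has a nitrile (-C#N) but the nitrile N is NX1 (triple-bonded), not NX3.
So the answer is (A).

A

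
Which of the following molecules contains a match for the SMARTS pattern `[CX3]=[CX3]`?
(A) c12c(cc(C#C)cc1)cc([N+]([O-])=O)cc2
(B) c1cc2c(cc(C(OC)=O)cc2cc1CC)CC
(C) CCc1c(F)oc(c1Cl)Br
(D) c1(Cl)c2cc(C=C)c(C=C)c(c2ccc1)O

D

[CX3]=[CX3] describes a non-aromatic C=C double bond between two sp2 carbons (an alkene).
(A) has an ethynyl group (-C#CH) but the C-C bond is a triple bond, not a double bond.
(B) has an ethyl group (-CH2CH3) but its C-C bond is a single bond between CX4 carbons, not CX3=CX3.
(C) has an ethyl group (-CH2CH3) but its C-C bond is a single bond between CX4 carbons, not CX3=CX3.
(D) contains a vinyl group (-CH=CH2), which satisfies every atom and bond constraint.
So the answer is (D).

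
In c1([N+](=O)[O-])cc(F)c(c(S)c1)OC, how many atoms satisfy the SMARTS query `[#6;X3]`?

Check the 13 heavy atoms by environment: 6× c (aromatic, X3) → match; 1× F (X1) → no; 1× N (charge +1, X3) → no; 1× O (charge -1, X1) → no; 1× O (X1) → no; 1× S (X2) → no; 1× O (X2) → no; 1× C (X4) → no.
That gives 6 matching atoms.

6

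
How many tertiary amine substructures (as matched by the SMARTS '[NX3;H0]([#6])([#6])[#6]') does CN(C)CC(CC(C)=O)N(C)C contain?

[NX3;H0]([#6])([#6])[#6] is the SMARTS for a tertiary amine: a trivalent nitrogen with no H, bonded to three carbons.
The molecule carries 2 separate instances of a dimethylamino group (-N(CH3)2) meeting every constraint; each maps to a distinct set of atoms, giving 2 matches.

2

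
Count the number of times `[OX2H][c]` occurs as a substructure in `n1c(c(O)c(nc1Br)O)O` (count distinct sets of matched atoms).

3

[OX2H][c] is the SMARTS for a phenol: a hydroxyl oxygen attached to an aromatic carbon.
The molecule carries 3 separate instances of a hydroxyl group (-OH) meeting every constraint; each maps to a distinct set of atoms, giving 3 matches.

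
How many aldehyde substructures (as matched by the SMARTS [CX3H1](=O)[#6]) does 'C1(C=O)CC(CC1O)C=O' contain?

[CX3H1](=O)[#6] is the SMARTS for an aldehyde: an sp2 carbon with one H, double-bonded to O and single-bonded to carbon.
The molecule carries 2 separate instances of an aldehyde (-CHO) meeting every constraint; each maps to a distinct set of atoms, giving 2 matches.

2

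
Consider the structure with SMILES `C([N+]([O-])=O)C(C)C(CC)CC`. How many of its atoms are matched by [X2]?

0

The query [X2] means: any atom with exactly two total connections (bonds + H).
Check the 11 heavy atoms by environment: 8× C (X4) → no; 1× N (charge +1, X3) → no; 1× O (charge -1, X1) → no; 1× O (X1) → no.
No environment satisfies the query, so 0 matching atoms.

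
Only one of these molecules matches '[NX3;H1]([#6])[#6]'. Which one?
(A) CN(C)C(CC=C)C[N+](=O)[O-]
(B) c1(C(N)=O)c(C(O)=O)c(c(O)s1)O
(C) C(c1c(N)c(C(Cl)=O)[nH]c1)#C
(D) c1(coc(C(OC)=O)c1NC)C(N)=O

D

[NX3;H1]([#6])[#6] describes a trivalent nitrogen with one H, bonded to two carbons (a secondary amine).
(A) has a dimethylamino group (-N(CH3)2) but the nitrogen has H0, not H1.
(B) has a primary amide (-C(=O)NH2) but the -C(=O)NH2 nitrogen has H2, not H1.
(C) has a primary amino group (-NH2) but the nitrogen has H2 and only one carbon neighbour.
(D) contains an N-methylamino group (-NHCH3), which satisfies every atom and bond constraint.
So the answer is (D).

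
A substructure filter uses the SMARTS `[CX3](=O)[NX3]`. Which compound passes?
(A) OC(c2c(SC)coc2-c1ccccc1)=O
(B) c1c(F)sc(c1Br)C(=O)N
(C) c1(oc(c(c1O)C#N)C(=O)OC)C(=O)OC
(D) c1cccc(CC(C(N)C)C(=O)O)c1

[CX3](=O)[NX3] describes a carbonyl carbon bonded to a trivalent nitrogen (an amide).
(A) has a carboxylic acid group (-C(=O)OH) but the carbonyl is bonded to O, not to an NX3 nitrogen.
(B) contains a primary amide (-C(=O)NH2), which satisfies every atom and bond constraint.
(C) has a methyl-ester group (-C(=O)OCH3) but the carbonyl is bonded to O, not to an NX3 nitrogen.
(D) has a carboxylic acid group (-C(=O)OH) but the carbonyl is bonded to O, not to an NX3 nitrogen.
So the answer is (B).

B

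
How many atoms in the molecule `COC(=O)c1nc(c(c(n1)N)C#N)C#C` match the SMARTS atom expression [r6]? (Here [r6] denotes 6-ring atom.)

6

The query [r6] means: r6 matches atoms in a six-membered ring.
Check the 15 heavy atoms by environment: 2× n (aromatic, in 6-ring) → match; 4× c (aromatic, in 6-ring) → match; 5× C (acyclic) → no; 2× N (acyclic) → no; 2× O (acyclic) → no.
Summing the matching environments: 2 + 4 = 6 matching atoms.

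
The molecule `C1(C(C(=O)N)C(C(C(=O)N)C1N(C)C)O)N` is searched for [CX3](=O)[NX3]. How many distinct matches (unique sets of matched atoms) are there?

2

[CX3](=O)[NX3] is the SMARTS for an amide: a carbonyl carbon bonded to a trivalent nitrogen.
The molecule carries 2 separate instances of a primary amide (-C(=O)NH2) meeting every constraint; each maps to a distinct set of atoms, giving 2 matches.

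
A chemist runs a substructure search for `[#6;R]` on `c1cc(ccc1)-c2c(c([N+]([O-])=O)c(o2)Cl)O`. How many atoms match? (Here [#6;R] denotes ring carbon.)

10

The query [#6;R] means: carbon that is part of a ring.
Check the 16 heavy atoms by environment: 1× o (aromatic, in 5-ring) → no; 4× c (aromatic, in 5-ring) → match; 1× N (charge +1, acyclic) → no; 1× O (charge -1, acyclic) → no; 2× O (acyclic) → no; 6× c (aromatic, in 6-ring) → match; 1× Cl (acyclic) → no.
Summing the matching environments: 4 + 6 = 10 matching atoms.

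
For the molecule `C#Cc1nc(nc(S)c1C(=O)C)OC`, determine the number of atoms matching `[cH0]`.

The query [cH0] means: aromatic carbon with no attached hydrogen (substituted or ring-fusion).
Check the 14 heavy atoms by environment: 2× n (aromatic, H0) → no; 4× c (aromatic, H0) → match; 2× C (H0) → no; 1× C (H1) → no; 2× O (H0) → no; 2× C (H3) → no; 1× S (H1) → no.
That gives 4 matching atoms.

4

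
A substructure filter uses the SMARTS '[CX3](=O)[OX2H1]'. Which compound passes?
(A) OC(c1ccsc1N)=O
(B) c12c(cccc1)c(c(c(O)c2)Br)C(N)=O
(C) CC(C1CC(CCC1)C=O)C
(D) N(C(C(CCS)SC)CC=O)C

A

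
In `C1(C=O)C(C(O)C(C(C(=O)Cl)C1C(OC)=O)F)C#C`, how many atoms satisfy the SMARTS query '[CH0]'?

3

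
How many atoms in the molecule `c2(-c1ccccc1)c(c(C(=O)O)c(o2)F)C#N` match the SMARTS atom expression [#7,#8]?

Check the 17 heavy atoms by environment: 1× o (aromatic) → match; 10× c (aromatic) → no; 1× F → no; 2× C → no; 1× N → match; 2× O → match.
Summing the matching environments: 1 + 1 + 2 = 4 matching atoms.

4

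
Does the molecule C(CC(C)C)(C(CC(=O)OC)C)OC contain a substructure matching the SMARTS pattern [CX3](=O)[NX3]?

No

The pattern [CX3](=O)[NX3] describes a carbonyl carbon bonded to a trivalent nitrogen — an amide.
The closest candidate here is a methyl-ester group (-C(=O)OCH3), but the carbonyl is bonded to O, not to an NX3 nitrogen. No other fragment satisfies the full query, so there is no match.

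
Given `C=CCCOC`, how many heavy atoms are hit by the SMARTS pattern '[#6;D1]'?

2

The query [#6;D1] means: carbon bonded to exactly one heavy atom.
Check the 6 heavy atoms by environment: 3× C (D2) → no; 2× C (D1) → match; 1× O (D2) → no.
That gives 2 matching atoms.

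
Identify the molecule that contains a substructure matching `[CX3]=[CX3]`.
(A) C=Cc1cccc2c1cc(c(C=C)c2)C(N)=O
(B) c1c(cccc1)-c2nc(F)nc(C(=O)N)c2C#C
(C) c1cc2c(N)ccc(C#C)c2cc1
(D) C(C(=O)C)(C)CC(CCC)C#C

A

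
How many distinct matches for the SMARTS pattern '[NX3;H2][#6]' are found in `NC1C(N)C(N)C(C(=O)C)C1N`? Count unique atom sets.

4

[NX3;H2][#6] is the SMARTS for a primary amine: a trivalent nitrogen with two H attached to carbon.
The molecule carries 4 separate instances of a primary amino group (-NH2) meeting every constraint; each maps to a distinct set of atoms, giving 4 matches.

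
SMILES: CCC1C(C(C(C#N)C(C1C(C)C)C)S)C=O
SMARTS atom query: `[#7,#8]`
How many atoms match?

2

The query [#7,#8] means: nitrogen or oxygen (comma = OR).
Check the 17 heavy atoms by environment: 14× C → no; 1× S → no; 1× N → match; 1× O → match.
Summing the matching environments: 1 + 1 = 2 matching atoms.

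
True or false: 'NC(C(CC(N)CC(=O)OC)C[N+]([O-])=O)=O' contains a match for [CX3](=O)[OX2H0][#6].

True

The pattern [CX3](=O)[OX2H0][#6] describes a carbonyl carbon bonded to an oxygen that is itself bonded to carbon (no H on that O) — an ester.
The molecule carries a methyl-ester group (-C(=O)OCH3), whose atoms satisfy every constraint of the query, so the pattern matches.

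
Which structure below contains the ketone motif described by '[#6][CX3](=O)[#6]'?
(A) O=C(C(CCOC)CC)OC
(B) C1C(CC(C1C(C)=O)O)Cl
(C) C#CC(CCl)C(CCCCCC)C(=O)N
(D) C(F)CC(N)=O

[#6][CX3](=O)[#6] describes a carbonyl carbon (no H) flanked by two carbons (a ketone).
(A) has a methyl-ester group (-C(=O)OCH3) but one neighbour of the carbonyl carbon is O, not C.
(B) contains an acetyl/ketone group (-C(=O)CH3), which satisfies every atom and bond constraint.
(C) has a primary amide (-C(=O)NH2) but one neighbour of the carbonyl carbon is N, not C.
(D) has a primary amide (-C(=O)NH2) but one neighbour of the carbonyl carbon is N, not C.
So the answer is (B).

B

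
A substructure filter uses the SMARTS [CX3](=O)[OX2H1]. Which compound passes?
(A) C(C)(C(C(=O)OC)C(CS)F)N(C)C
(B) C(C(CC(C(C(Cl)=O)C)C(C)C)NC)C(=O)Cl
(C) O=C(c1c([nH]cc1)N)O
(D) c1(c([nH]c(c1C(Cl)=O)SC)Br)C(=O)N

[CX3](=O)[OX2H1] describes an sp2 carbon double-bonded to O and single-bonded to an -OH oxygen (a carboxylic acid).
(A) has a methyl-ester group (-C(=O)OCH3) but the singly-bonded O has no H (OX2H0, not OX2H1).
(B) has an acyl chloride (-C(=O)Cl) but the carbonyl is bonded to Cl, not to an -OH oxygen.
(C) contains a carboxylic acid group (-C(=O)OH), which satisfies every atom and bond constraint.
(D) has an acyl chloride (-C(=O)Cl) but the carbonyl is bonded to Cl, not to an -OH oxygen.
So the answer is (C).

C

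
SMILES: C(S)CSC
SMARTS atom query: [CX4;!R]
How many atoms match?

3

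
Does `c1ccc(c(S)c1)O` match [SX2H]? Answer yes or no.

Yes

The pattern [SX2H] describes an aliphatic sulfur with two connections, one being H — a thiol.
The molecule carries a thiol (-SH), whose atoms satisfy every constraint of the query, so the pattern matches.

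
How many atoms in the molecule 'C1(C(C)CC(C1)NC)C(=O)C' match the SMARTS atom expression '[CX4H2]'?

2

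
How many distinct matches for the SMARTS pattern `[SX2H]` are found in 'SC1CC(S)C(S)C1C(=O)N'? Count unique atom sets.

[SX2H] is the SMARTS for a thiol: an aliphatic sulfur with two connections, one being H.
The molecule carries 3 separate instances of a thiol (-SH) meeting every constraint; each maps to a distinct set of atoms, giving 3 matches.

3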